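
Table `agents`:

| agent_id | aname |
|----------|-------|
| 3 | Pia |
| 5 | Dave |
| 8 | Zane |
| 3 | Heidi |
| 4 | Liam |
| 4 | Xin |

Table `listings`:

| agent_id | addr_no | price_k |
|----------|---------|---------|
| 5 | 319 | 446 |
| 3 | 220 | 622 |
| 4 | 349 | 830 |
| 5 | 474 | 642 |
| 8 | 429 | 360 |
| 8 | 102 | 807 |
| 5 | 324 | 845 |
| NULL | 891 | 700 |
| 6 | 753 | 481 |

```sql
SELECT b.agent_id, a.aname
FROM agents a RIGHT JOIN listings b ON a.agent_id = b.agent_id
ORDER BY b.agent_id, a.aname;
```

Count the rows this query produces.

11

RIGHT JOIN keeps every row from `listings`; unmatched rows get NULL for `agents`'s columns.
Matching on a.agent_id = b.agent_id. A NULL in a compared column never satisfies the condition.
- a (agent_id=3) pairs with 1 row(s) of b.
- a (agent_id=5) pairs with 3 row(s) of b.
- a (agent_id=8) pairs with 2 row(s) of b.
- a (agent_id=3) pairs with 1 row(s) of b.
- a (agent_id=4) pairs with 1 row(s) of b.
- a (agent_id=4) pairs with 1 row(s) of b.
- 2 b row(s) had no a match → kept, a columns NULL.
Total: 9 matched + 2 padded = 11 rows.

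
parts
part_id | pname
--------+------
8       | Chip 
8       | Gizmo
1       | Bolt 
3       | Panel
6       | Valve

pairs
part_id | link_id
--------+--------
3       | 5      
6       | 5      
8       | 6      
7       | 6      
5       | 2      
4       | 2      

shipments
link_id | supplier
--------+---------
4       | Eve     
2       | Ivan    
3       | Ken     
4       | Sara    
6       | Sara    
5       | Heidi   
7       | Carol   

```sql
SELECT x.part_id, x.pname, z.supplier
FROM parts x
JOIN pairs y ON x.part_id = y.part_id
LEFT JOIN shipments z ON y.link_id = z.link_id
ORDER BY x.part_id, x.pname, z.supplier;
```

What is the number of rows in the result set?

4

Joins associate left-to-right: parts INNER JOIN pairs on part_id gives 4 intermediate row(s).
Then LEFT JOIN `shipments z` on link_id: each of those 4 rows is kept; rows whose y.link_id has no match in z get NULL for z's columns.
Result: 4 row(s).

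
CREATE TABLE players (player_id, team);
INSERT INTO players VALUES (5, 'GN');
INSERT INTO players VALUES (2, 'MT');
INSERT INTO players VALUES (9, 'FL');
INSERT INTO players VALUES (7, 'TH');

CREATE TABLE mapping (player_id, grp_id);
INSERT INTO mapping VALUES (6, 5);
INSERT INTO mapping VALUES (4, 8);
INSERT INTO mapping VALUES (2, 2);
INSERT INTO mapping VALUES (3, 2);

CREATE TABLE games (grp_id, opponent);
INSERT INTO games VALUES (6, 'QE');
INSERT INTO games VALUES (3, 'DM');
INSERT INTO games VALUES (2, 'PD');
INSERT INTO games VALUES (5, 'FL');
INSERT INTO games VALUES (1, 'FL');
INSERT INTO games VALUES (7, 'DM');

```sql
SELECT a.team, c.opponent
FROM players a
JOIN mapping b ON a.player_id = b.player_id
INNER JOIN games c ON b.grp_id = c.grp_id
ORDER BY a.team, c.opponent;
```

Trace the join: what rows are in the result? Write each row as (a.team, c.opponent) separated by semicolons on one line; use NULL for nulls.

(MT, PD)

Step 1 — a INNER JOIN b on player_id → 1 row(s).
Then INNER JOIN `games c` on grp_id: keep only rows whose b.grp_id appears in c.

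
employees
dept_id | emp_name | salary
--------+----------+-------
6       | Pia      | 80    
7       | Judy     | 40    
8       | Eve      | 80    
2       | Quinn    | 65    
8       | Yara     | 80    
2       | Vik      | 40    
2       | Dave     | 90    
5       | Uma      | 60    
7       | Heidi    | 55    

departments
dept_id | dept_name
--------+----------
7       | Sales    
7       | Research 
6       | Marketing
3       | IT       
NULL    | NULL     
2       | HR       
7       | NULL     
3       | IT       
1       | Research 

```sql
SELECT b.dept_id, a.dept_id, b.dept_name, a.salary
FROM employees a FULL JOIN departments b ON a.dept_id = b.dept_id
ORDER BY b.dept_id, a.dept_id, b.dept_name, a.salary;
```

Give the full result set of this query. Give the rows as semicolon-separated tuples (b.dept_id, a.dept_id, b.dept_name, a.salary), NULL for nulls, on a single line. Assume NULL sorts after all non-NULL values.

(1, NULL, Research, NULL); (2, 2, HR, 40); (2, 2, HR, 65); (2, 2, HR, 90); (3, NULL, IT, NULL); (3, NULL, IT, NULL); (6, 6, Marketing, 80); (7, 7, Research, 40); (7, 7, Research, 55); (7, 7, Sales, 40); (7, 7, Sales, 55); (7, 7, NULL, 40); (7, 7, NULL, 55); (NULL, 5, NULL, 60); (NULL, 8, NULL, 80); (NULL, 8, NULL, 80); (NULL, NULL, NULL, NULL)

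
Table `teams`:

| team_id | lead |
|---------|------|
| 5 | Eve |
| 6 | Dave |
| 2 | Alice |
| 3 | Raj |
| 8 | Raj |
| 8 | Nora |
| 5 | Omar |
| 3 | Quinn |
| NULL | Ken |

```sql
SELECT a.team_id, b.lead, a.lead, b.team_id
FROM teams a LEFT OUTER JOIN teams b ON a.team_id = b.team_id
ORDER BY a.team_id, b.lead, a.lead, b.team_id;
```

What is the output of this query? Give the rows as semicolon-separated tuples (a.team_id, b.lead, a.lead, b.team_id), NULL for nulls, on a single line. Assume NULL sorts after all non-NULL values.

LEFT JOIN keeps every row from `teams a`; unmatched rows get NULL for `teams b`'s columns.
Matching on a.team_id = b.team_id. A NULL in a compared column never satisfies the condition.
- a (team_id=5) pairs with 2 row(s) of b.
- a (team_id=6) pairs with 1 row(s) of b.
- a (team_id=2) pairs with 1 row(s) of b.
- a (team_id=3) pairs with 2 row(s) of b.
- a (team_id=8) pairs with 2 row(s) of b.
- a (team_id=8) pairs with 2 row(s) of b.
- a (team_id=5) pairs with 2 row(s) of b.
- a (team_id=3) pairs with 2 row(s) of b.
- a (team_id=NULL) has no partner → padded with NULL.

(2, Alice, Alice, 2); (3, Quinn, Quinn, 3); (3, Quinn, Raj, 3); (3, Raj, Quinn, 3); (3, Raj, Raj, 3); (5, Eve, Eve, 5); (5, Eve, Omar, 5); (5, Omar, Eve, 5); (5, Omar, Omar, 5); (6, Dave, Dave, 6); (8, Nora, Nora, 8); (8, Nora, Raj, 8); (8, Raj, Nora, 8); (8, Raj, Raj, 8); (NULL, NULL, Ken, NULL)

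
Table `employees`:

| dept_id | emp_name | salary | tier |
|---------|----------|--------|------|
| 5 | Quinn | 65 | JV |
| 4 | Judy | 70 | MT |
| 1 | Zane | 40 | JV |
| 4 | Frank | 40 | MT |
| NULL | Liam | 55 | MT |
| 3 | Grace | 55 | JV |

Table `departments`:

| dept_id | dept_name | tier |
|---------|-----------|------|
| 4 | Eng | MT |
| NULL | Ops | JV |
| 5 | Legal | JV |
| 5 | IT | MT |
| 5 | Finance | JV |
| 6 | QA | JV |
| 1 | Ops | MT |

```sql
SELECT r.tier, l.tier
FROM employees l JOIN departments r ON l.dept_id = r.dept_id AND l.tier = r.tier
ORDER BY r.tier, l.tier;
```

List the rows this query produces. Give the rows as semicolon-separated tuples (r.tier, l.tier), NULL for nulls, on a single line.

(JV, JV); (JV, JV); (MT, MT); (MT, MT)

INNER JOIN keeps only pairs where the ON condition holds.
Matching on l.dept_id = r.dept_id AND l.tier = r.tier. A NULL in a compared column never satisfies the condition.
- dept_id=5, tier=JV: 2 matching r row(s), so 2 row(s) emitted.
- dept_id=4, tier=MT: 1 matching r row(s), so 1 row(s) emitted.
- dept_id=1, tier=JV: no matching r row, dropped.
- dept_id=4, tier=MT: 1 matching r row(s), so 1 row(s) emitted.
- dept_id=NULL, tier=MT: no matching r row, dropped.
- dept_id=3, tier=JV: no matching r row, dropped.
After projecting and ordering:
r.tier | l.tier
JV | JV
JV | JV
MT | MT
MT | MT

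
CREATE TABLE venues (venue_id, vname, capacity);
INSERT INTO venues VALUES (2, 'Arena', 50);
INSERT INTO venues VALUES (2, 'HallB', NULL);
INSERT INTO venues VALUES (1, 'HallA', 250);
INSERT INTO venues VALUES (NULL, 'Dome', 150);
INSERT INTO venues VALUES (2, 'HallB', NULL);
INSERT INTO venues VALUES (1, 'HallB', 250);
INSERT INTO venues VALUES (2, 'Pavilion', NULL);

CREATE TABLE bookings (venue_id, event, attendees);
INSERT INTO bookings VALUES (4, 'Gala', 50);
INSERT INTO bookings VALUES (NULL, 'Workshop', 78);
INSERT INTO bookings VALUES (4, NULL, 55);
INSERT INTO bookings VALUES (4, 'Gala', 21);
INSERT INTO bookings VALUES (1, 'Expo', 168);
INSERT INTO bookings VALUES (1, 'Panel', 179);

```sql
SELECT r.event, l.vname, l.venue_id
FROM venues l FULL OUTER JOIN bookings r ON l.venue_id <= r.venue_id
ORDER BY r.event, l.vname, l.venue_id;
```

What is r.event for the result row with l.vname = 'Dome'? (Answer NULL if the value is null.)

NULL

FULL OUTER JOIN keeps every row from both sides; unmatched rows get NULL for the other side's columns.
Matching on l.venue_id <= r.venue_id. A NULL in a compared column never satisfies the condition.
- l[0] venue_id=2 → 3 match(es) in r → 3 row(s).
- l[1] venue_id=2 → 3 match(es) in r → 3 row(s).
- l[2] venue_id=1 → 5 match(es) in r → 5 row(s).
- l[3] venue_id=NULL → no match; kept with NULLs on the r side.
- l[4] venue_id=2 → 3 match(es) in r → 3 row(s).
- l[5] venue_id=1 → 5 match(es) in r → 5 row(s).
- l[6] venue_id=2 → 3 match(es) in r → 3 row(s).
- plus 1 unmatched r row(s), each kept with NULL l columns.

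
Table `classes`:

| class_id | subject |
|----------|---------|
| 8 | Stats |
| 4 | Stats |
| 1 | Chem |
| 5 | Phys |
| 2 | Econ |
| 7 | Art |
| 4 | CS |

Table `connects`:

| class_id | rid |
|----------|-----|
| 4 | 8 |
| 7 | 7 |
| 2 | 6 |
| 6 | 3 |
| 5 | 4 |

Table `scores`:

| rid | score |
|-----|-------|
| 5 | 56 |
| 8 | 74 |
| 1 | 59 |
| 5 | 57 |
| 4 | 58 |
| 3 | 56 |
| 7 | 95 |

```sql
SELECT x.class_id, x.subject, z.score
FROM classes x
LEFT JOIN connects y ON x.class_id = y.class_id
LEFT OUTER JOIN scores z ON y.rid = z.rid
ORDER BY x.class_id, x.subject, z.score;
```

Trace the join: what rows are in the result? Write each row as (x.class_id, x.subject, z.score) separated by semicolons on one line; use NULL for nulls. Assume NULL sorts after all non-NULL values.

Evaluate left to right. First `classes x LEFT JOIN connects y` on class_id: 7 row(s).
Then LEFT JOIN `scores z` on rid: each of those 7 rows is kept; rows whose y.rid has no match in z get NULL for z's columns.

(1, Chem, NULL); (2, Econ, NULL); (4, CS, 74); (4, Stats, 74); (5, Phys, 58); (7, Art, 95); (8, Stats, NULL)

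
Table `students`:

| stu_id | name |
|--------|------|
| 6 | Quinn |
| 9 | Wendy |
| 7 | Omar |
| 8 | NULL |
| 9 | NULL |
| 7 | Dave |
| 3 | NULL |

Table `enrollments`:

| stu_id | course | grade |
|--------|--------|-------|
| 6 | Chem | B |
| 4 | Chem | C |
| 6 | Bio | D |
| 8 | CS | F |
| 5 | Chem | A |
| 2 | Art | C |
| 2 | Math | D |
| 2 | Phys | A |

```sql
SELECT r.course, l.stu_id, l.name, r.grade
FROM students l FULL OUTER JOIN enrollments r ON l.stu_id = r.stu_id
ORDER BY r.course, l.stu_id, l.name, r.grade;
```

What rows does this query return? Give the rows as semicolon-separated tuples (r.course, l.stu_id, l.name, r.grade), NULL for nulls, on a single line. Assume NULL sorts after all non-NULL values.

FULL OUTER JOIN keeps every row from both sides; unmatched rows get NULL for the other side's columns.
Matching on l.stu_id = r.stu_id.
Matched pairs: 3; unmatched l rows kept: 5; unmatched r rows kept: 5.

(Art, NULL, NULL, C); (Bio, 6, Quinn, D); (CS, 8, NULL, F); (Chem, 6, Quinn, B); (Chem, NULL, NULL, A); (Chem, NULL, NULL, C); (Math, NULL, NULL, D); (Phys, NULL, NULL, A); (NULL, 3, NULL, NULL); (NULL, 7, Dave, NULL); (NULL, 7, Omar, NULL); (NULL, 9, Wendy, NULL); (NULL, 9, NULL, NULL)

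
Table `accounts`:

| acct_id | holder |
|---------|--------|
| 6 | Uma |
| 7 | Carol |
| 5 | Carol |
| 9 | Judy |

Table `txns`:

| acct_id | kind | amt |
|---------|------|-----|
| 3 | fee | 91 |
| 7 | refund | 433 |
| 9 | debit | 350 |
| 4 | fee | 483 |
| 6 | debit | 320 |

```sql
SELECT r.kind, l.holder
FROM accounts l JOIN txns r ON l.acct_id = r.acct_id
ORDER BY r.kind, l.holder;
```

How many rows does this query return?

3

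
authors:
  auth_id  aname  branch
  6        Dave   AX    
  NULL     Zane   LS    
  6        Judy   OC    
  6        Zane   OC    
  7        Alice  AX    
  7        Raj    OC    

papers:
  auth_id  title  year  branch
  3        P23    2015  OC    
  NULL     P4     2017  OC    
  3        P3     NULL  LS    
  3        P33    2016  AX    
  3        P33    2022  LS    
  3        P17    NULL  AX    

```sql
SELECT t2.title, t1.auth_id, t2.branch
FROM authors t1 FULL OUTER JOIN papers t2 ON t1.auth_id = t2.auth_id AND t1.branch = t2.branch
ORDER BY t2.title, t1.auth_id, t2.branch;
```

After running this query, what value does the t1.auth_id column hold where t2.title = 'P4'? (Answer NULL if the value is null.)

NULL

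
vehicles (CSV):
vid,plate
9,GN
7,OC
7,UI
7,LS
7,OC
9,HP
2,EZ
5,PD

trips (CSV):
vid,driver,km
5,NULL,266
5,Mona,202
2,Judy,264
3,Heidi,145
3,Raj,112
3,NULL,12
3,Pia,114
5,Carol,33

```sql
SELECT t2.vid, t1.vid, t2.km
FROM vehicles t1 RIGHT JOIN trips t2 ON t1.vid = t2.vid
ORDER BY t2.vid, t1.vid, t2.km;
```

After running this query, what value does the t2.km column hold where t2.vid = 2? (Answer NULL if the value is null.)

264

RIGHT JOIN keeps every row from `trips`; unmatched rows get NULL for `vehicles`'s columns.
Matching on t1.vid = t2.vid.
Matched pairs: 4; unmatched t2 rows kept: 4.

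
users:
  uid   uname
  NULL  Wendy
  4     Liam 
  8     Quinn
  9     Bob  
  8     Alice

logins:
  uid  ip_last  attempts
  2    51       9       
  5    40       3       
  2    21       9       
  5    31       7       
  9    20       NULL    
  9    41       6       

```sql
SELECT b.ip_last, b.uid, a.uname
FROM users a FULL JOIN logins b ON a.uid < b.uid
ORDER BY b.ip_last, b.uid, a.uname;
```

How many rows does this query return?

FULL OUTER JOIN keeps every row from both sides; unmatched rows get NULL for the other side's columns.
Matching on a.uid < b.uid. A NULL in a compared column never satisfies the condition.
- a[0] uid=NULL → no match; kept with NULLs on the b side.
- a[1] uid=4 → 4 match(es) in b → 4 row(s).
- a[2] uid=8 → 2 match(es) in b → 2 row(s).
- a[3] uid=9 → no match; kept with NULLs on the b side.
- a[4] uid=8 → 2 match(es) in b → 2 row(s).
- plus 2 unmatched b row(s), each kept with NULL a columns.
Total: 8 matched + 4 padded = 12 rows.

12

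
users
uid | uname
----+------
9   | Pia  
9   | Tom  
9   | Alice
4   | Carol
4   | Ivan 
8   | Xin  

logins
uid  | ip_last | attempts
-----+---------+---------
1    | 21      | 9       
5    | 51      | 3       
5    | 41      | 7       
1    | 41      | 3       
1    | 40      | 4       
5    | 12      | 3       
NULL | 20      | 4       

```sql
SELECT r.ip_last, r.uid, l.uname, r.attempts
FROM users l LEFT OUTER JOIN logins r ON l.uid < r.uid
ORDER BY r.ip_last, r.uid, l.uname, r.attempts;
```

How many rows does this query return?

10

LEFT JOIN keeps every row from `users`; unmatched rows get NULL for `logins`'s columns.
Matching on l.uid < r.uid. A NULL in a compared column never satisfies the condition.
Matched pairs: 6; unmatched l rows kept: 4.
Total: 6 matched + 4 padded = 10 rows.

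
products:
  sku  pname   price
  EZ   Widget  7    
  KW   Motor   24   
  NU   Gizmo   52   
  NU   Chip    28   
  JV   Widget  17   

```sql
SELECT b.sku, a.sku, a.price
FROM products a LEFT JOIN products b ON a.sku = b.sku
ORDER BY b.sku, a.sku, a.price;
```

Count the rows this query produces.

LEFT JOIN keeps every row from `products a`; unmatched rows get NULL for `products b`'s columns.
Matching on a.sku = b.sku.
- a row (sku=EZ): matches 1 b row(s) → 1 output row(s).
- a row (sku=KW): matches 1 b row(s) → 1 output row(s).
- a row (sku=NU): matches 2 b row(s) → 2 output row(s).
- a row (sku=NU): matches 2 b row(s) → 2 output row(s).
- a row (sku=JV): matches 1 b row(s) → 1 output row(s).
Total: 7 rows.

7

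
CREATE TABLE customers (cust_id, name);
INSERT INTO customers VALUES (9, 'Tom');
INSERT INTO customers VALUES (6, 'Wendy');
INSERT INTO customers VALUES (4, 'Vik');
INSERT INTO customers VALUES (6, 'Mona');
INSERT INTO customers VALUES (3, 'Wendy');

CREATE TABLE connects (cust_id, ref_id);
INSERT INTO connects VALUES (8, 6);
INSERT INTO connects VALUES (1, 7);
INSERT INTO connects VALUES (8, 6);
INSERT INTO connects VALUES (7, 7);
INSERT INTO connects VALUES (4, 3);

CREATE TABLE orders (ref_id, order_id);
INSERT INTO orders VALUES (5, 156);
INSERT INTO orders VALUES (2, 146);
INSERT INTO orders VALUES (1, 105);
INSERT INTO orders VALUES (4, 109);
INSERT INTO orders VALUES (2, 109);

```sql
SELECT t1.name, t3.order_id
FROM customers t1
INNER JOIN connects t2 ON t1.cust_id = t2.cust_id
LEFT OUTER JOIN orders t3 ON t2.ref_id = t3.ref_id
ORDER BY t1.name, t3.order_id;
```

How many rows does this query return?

Step 1 — t1 INNER JOIN t2 on cust_id → 1 row(s).
Then LEFT JOIN `orders t3` on ref_id: each of those 1 rows is kept; rows whose t2.ref_id has no match in t3 get NULL for t3's columns.
Result: 1 row(s).

1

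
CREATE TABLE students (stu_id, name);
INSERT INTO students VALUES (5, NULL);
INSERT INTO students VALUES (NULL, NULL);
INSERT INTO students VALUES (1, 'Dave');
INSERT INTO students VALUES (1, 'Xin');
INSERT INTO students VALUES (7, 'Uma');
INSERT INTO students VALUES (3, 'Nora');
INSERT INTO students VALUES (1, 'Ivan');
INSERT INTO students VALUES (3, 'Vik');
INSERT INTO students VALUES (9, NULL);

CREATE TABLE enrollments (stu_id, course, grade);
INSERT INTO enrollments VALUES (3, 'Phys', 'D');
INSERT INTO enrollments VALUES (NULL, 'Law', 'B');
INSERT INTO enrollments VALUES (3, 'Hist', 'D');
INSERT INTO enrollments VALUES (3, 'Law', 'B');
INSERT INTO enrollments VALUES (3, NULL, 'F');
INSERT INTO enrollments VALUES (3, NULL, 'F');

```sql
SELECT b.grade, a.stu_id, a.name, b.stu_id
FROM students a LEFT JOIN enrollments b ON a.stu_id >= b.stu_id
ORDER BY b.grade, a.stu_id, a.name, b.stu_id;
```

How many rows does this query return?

LEFT JOIN keeps every row from `students`; unmatched rows get NULL for `enrollments`'s columns.
Matching on a.stu_id >= b.stu_id. A NULL in a compared column never satisfies the condition.
Matched pairs: 25; unmatched a rows kept: 4.
Total: 25 matched + 4 padded = 29 rows.

29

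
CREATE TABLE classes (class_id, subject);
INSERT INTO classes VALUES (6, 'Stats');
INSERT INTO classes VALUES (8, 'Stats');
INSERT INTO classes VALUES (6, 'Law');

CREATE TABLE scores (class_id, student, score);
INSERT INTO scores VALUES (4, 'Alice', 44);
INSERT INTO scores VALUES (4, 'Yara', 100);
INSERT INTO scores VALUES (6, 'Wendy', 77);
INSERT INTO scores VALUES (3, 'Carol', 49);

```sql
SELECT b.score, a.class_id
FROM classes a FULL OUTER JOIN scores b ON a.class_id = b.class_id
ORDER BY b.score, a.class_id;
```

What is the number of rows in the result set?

FULL OUTER JOIN keeps every row from both sides; unmatched rows get NULL for the other side's columns.
Matching on a.class_id = b.class_id.
- a row (class_id=6): matches 1 b row(s) → 1 output row(s).
- a row (class_id=8): no match → kept, b columns NULL.
- a row (class_id=6): matches 1 b row(s) → 1 output row(s).
- 3 b row(s) had no a match → kept, a columns NULL.
Total: 2 matched + 4 padded = 6 rows.

6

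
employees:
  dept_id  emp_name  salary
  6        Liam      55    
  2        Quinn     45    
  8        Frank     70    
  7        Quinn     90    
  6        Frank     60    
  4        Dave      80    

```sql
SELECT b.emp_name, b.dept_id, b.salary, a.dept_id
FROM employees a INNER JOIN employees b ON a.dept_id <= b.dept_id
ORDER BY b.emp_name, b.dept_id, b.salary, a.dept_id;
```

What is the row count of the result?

INNER JOIN keeps only pairs where the ON condition holds.
Matching on a.dept_id <= b.dept_id.
Matched pairs: 22.
Total: 22 rows.

22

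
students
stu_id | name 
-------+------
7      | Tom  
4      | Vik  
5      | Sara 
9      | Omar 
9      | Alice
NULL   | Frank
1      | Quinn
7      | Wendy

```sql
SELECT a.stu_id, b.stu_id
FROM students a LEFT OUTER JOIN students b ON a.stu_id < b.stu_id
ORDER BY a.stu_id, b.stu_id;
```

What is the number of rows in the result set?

LEFT JOIN keeps every row from `students a`; unmatched rows get NULL for `students b`'s columns.
Matching on a.stu_id < b.stu_id. A NULL in a compared column never satisfies the condition.
- stu_id=7: 2 matching b row(s), so 2 row(s) emitted.
- stu_id=4: 5 matching b row(s), so 5 row(s) emitted.
- stu_id=5: 4 matching b row(s), so 4 row(s) emitted.
- stu_id=9: no b row matches, row kept with b columns NULL.
- stu_id=9: no b row matches, row kept with b columns NULL.
- stu_id=NULL: no b row matches, row kept with b columns NULL.
- stu_id=1: 6 matching b row(s), so 6 row(s) emitted.
- stu_id=7: 2 matching b row(s), so 2 row(s) emitted.
Total: 19 matched + 3 padded = 22 rows.

22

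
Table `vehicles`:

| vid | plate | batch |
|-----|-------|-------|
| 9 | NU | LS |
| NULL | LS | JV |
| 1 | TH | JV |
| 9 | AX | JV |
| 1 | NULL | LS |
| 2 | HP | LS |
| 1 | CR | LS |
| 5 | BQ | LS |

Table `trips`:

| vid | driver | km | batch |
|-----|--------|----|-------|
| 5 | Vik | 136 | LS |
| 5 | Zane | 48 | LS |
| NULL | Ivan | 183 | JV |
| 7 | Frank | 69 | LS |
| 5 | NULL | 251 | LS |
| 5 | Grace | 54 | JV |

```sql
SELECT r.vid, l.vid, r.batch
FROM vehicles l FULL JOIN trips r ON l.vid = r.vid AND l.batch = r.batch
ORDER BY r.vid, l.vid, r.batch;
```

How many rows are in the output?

13

FULL OUTER JOIN keeps every row from both sides; unmatched rows get NULL for the other side's columns.
Matching on l.vid = r.vid AND l.batch = r.batch. A NULL in a compared column never satisfies the condition.
- l row (vid=9, batch=LS): no match → kept, r columns NULL.
- l row (vid=NULL, batch=JV): no match → kept, r columns NULL.
- l row (vid=1, batch=JV): no match → kept, r columns NULL.
- l row (vid=9, batch=JV): no match → kept, r columns NULL.
- l row (vid=1, batch=LS): no match → kept, r columns NULL.
- l row (vid=2, batch=LS): no match → kept, r columns NULL.
- l row (vid=1, batch=LS): no match → kept, r columns NULL.
- l row (vid=5, batch=LS): matches 3 r row(s) → 3 output row(s).
- plus 3 unmatched r row(s), each kept with NULL l columns.
Total: 3 matched + 10 padded = 13 rows.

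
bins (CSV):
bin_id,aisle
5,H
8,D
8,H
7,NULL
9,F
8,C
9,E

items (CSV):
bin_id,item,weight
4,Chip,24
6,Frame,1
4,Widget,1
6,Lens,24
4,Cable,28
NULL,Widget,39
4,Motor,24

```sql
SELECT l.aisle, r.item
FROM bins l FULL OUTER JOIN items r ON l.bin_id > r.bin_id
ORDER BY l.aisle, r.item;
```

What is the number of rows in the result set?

FULL OUTER JOIN keeps every row from both sides; unmatched rows get NULL for the other side's columns.
Matching on l.bin_id > r.bin_id. A NULL in a compared column never satisfies the condition.
- l[0] bin_id=5 → 4 match(es) in r → 4 row(s).
- l[1] bin_id=8 → 6 match(es) in r → 6 row(s).
- l[2] bin_id=8 → 6 match(es) in r → 6 row(s).
- l[3] bin_id=7 → 6 match(es) in r → 6 row(s).
- l[4] bin_id=9 → 6 match(es) in r → 6 row(s).
- l[5] bin_id=8 → 6 match(es) in r → 6 row(s).
- l[6] bin_id=9 → 6 match(es) in r → 6 row(s).
- 1 row(s) from r found no l partner → padded with NULL.
Total: 40 matched + 1 padded = 41 rows.

41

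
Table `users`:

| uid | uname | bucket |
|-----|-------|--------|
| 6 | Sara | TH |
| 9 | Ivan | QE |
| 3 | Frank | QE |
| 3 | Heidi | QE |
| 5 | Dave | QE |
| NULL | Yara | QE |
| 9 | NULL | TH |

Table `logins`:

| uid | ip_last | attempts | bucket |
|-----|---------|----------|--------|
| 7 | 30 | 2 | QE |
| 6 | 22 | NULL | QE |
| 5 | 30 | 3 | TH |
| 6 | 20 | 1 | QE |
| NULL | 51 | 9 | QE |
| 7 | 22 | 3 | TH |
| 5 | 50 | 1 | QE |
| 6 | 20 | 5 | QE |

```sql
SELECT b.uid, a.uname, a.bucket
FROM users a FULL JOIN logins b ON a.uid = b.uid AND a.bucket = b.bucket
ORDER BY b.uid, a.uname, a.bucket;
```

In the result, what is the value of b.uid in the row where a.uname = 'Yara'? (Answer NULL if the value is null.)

NULL

FULL OUTER JOIN keeps every row from both sides; unmatched rows get NULL for the other side's columns.
Matching on a.uid = b.uid AND a.bucket = b.bucket. A NULL in a compared column never satisfies the condition.
- a (uid=6, bucket=TH) has no partner → padded with NULL.
- a (uid=9, bucket=QE) has no partner → padded with NULL.
- a (uid=3, bucket=QE) has no partner → padded with NULL.
- a (uid=3, bucket=QE) has no partner → padded with NULL.
- a (uid=5, bucket=QE) pairs with 1 row(s) of b.
- a (uid=NULL, bucket=QE) has no partner → padded with NULL.
- a (uid=9, bucket=TH) has no partner → padded with NULL.
- 7 row(s) from b found no a partner → padded with NULL.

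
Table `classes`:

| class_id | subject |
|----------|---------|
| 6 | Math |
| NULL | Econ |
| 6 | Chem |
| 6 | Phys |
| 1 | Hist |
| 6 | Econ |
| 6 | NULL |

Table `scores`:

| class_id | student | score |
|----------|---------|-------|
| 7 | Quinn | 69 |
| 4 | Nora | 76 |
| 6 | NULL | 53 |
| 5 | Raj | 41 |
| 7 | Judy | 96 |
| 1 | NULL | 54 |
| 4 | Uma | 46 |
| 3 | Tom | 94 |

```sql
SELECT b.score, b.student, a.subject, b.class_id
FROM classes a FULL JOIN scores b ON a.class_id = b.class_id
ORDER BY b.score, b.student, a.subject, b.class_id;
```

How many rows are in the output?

13

FULL OUTER JOIN keeps every row from both sides; unmatched rows get NULL for the other side's columns.
Matching on a.class_id = b.class_id. A NULL in a compared column never satisfies the condition.
- a row (class_id=6): matches 1 b row(s) → 1 output row(s).
- a row (class_id=NULL): no match → kept, b columns NULL.
- a row (class_id=6): matches 1 b row(s) → 1 output row(s).
- a row (class_id=6): matches 1 b row(s) → 1 output row(s).
- a row (class_id=1): matches 1 b row(s) → 1 output row(s).
- a row (class_id=6): matches 1 b row(s) → 1 output row(s).
- a row (class_id=6): matches 1 b row(s) → 1 output row(s).
- plus 6 unmatched b row(s), each kept with NULL a columns.
Total: 6 matched + 7 padded = 13 rows.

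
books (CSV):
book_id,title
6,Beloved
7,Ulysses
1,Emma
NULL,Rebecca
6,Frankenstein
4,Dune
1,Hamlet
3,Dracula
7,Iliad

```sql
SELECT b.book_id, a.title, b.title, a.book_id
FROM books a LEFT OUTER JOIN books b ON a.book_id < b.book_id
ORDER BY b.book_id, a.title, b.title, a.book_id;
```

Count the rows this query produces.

LEFT JOIN keeps every row from `books a`; unmatched rows get NULL for `books b`'s columns.
Matching on a.book_id < b.book_id. A NULL in a compared column never satisfies the condition.
Matched pairs: 25; unmatched a rows kept: 3.
Total: 25 matched + 3 padded = 28 rows.

28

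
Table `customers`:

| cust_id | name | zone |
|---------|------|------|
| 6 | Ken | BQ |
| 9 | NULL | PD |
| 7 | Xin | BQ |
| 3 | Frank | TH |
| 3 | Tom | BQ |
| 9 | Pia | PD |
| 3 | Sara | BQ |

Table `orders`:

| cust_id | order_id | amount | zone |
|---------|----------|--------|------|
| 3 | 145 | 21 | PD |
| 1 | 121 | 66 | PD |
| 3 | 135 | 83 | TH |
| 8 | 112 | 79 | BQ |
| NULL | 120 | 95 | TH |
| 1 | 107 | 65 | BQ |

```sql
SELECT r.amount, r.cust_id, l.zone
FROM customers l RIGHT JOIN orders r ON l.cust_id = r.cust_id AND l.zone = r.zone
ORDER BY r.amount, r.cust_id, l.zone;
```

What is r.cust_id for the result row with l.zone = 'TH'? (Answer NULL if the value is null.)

3

RIGHT JOIN keeps every row from `orders`; unmatched rows get NULL for `customers`'s columns.
Matching on l.cust_id = r.cust_id AND l.zone = r.zone. A NULL in a compared column never satisfies the condition.
Matched pairs: 1; unmatched r rows kept: 5.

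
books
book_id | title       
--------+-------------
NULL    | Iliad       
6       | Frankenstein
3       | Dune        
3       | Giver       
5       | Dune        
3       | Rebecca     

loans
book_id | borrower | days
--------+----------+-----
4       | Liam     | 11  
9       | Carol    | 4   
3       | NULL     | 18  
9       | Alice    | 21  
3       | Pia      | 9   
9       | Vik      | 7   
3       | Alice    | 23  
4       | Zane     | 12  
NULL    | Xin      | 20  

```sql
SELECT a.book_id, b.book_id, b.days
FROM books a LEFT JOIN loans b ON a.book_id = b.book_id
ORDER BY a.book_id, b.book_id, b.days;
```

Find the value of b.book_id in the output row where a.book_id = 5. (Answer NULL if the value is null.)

NULL

LEFT JOIN keeps every row from `books`; unmatched rows get NULL for `loans`'s columns.
Matching on a.book_id = b.book_id. A NULL in a compared column never satisfies the condition.
- a row (book_id=NULL): no match → kept, b columns NULL.
- a row (book_id=6): no match → kept, b columns NULL.
- a row (book_id=3): matches 3 b row(s) → 3 output row(s).
- a row (book_id=3): matches 3 b row(s) → 3 output row(s).
- a row (book_id=5): no match → kept, b columns NULL.
- a row (book_id=3): matches 3 b row(s) → 3 output row(s).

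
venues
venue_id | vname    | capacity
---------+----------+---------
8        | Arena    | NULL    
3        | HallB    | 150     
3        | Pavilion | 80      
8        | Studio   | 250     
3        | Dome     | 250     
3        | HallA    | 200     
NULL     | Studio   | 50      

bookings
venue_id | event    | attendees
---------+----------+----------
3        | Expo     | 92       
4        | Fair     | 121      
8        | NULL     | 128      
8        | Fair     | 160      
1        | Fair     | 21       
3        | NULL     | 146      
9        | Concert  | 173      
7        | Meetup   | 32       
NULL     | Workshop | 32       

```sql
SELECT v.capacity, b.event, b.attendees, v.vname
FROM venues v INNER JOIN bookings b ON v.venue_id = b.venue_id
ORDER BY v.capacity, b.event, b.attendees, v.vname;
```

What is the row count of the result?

INNER JOIN keeps only pairs where the ON condition holds.
Matching on v.venue_id = b.venue_id. A NULL in a compared column never satisfies the condition.
Matched pairs: 12.
Total: 12 rows.

12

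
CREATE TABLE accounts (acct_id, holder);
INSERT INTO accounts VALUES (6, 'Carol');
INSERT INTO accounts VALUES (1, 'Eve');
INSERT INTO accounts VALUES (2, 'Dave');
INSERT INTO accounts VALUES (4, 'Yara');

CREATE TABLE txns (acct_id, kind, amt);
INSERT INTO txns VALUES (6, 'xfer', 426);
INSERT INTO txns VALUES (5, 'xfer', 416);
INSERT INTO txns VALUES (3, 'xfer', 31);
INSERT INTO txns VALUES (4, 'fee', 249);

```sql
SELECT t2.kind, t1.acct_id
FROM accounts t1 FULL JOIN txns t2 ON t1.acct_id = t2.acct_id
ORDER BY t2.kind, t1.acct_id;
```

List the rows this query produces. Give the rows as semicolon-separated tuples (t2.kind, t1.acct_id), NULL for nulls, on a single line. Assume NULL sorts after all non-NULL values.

(fee, 4); (xfer, 6); (xfer, NULL); (xfer, NULL); (NULL, 1); (NULL, 2)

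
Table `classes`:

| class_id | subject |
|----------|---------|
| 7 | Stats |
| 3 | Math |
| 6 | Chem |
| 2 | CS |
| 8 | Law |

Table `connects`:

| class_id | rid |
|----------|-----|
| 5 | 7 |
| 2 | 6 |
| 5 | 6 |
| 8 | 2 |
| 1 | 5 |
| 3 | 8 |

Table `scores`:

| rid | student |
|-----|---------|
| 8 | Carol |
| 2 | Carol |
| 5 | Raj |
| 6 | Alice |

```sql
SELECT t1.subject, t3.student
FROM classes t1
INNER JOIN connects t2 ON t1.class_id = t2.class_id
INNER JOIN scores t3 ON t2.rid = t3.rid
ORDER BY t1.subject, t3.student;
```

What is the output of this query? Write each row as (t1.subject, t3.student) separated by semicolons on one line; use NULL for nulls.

(CS, Alice); (Law, Carol); (Math, Carol)

Step 1 — t1 INNER JOIN t2 on class_id → 3 row(s).
Then INNER JOIN `scores t3` on rid: keep only rows whose t2.rid appears in t3.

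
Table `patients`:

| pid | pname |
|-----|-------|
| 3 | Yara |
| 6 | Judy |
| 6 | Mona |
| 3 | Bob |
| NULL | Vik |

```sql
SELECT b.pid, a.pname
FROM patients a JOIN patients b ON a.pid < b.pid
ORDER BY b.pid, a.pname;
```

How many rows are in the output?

4

INNER JOIN keeps only pairs where the ON condition holds.
Matching on a.pid < b.pid. A NULL in a compared column never satisfies the condition.
- a[0] pid=3 → 2 match(es) in b → 2 row(s).
- a[1] pid=6 → no match; dropped.
- a[2] pid=6 → no match; dropped.
- a[3] pid=3 → 2 match(es) in b → 2 row(s).
- a[4] pid=NULL → no match; dropped.
Total: 4 rows.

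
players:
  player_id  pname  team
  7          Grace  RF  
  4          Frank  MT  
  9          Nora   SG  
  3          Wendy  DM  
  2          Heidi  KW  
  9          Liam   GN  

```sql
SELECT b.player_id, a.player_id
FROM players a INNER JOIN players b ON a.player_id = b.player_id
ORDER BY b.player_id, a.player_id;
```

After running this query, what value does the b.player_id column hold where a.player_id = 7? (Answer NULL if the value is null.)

INNER JOIN keeps only pairs where the ON condition holds.
Matching on a.player_id = b.player_id.
- a row (player_id=7): matches 1 b row(s) → 1 output row(s).
- a row (player_id=4): matches 1 b row(s) → 1 output row(s).
- a row (player_id=9): matches 2 b row(s) → 2 output row(s).
- a row (player_id=3): matches 1 b row(s) → 1 output row(s).
- a row (player_id=2): matches 1 b row(s) → 1 output row(s).
- a row (player_id=9): matches 2 b row(s) → 2 output row(s).

7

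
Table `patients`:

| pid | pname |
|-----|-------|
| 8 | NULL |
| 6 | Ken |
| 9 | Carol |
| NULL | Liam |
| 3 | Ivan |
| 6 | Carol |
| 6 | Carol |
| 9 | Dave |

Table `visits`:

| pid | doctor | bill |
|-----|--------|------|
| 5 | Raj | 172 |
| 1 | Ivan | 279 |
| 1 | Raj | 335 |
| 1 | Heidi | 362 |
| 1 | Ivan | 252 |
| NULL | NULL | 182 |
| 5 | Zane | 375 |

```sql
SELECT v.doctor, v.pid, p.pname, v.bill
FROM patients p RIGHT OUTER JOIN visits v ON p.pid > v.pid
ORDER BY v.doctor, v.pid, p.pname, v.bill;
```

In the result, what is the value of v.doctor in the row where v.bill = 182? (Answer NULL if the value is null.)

RIGHT JOIN keeps every row from `visits`; unmatched rows get NULL for `patients`'s columns.
Matching on p.pid > v.pid. A NULL in a compared column never satisfies the condition.
- pid=8: 6 matching v row(s), so 6 row(s) emitted.
- pid=6: 6 matching v row(s), so 6 row(s) emitted.
- pid=9: 6 matching v row(s), so 6 row(s) emitted.
- pid=NULL: no matching v row.
- pid=3: 4 matching v row(s), so 4 row(s) emitted.
- pid=6: 6 matching v row(s), so 6 row(s) emitted.
- pid=6: 6 matching v row(s), so 6 row(s) emitted.
- pid=9: 6 matching v row(s), so 6 row(s) emitted.
- plus 1 unmatched v row(s), each kept with NULL p columns.

NULL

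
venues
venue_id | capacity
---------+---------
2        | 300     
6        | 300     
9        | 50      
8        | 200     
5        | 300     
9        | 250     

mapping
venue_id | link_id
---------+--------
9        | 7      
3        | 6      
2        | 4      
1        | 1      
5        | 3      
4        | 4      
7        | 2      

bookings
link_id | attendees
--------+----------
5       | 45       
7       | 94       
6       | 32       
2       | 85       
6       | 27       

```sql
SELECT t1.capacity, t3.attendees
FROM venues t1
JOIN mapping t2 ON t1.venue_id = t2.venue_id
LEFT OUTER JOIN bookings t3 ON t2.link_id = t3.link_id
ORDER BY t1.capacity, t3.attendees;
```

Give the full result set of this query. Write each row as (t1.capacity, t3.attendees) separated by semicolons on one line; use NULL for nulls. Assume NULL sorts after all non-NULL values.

(50, 94); (250, 94); (300, NULL); (300, NULL)

Evaluate left to right. First `venues t1 INNER JOIN mapping t2` on venue_id: 4 row(s).
Then LEFT JOIN `bookings t3` on link_id: each of those 4 rows is kept; rows whose t2.link_id has no match in t3 get NULL for t3's columns.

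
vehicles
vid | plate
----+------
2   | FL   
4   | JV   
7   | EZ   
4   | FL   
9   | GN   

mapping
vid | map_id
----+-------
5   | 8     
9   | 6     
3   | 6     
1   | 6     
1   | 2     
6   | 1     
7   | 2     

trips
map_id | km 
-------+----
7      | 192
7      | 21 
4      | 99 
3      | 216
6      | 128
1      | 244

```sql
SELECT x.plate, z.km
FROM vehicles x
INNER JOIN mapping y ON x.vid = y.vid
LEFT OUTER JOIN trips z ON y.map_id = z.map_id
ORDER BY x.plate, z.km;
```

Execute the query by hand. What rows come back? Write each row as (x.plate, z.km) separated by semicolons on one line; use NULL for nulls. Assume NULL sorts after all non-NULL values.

Step 1 — x INNER JOIN y on vid → 2 row(s).
Then LEFT JOIN `trips z` on map_id: each of those 2 rows is kept; rows whose y.map_id has no match in z get NULL for z's columns.

(EZ, NULL); (GN, 128)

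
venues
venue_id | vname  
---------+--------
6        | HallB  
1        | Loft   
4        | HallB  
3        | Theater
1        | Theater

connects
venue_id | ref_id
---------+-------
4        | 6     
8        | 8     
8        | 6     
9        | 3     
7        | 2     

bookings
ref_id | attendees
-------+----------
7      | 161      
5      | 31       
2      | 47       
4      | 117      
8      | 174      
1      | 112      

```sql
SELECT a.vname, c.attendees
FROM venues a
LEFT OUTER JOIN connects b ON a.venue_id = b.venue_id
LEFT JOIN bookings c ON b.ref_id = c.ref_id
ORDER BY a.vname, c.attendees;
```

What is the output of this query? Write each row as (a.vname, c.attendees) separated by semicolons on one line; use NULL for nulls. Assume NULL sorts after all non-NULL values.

(HallB, NULL); (HallB, NULL); (Loft, NULL); (Theater, NULL); (Theater, NULL)

Joins associate left-to-right: venues LEFT JOIN connects on venue_id gives 5 intermediate row(s).
Then LEFT JOIN `bookings c` on ref_id: each of those 5 rows is kept; rows whose b.ref_id has no match in c get NULL for c's columns.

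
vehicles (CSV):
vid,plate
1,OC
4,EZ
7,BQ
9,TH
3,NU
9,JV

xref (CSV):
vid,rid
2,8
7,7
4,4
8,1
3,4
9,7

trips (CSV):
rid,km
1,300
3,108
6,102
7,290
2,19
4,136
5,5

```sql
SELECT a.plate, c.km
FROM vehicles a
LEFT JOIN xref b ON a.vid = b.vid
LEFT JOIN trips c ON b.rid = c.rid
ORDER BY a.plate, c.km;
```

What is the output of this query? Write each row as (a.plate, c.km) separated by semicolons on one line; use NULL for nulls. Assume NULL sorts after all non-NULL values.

Evaluate left to right. First `vehicles a LEFT JOIN xref b` on vid: 6 row(s).
Then LEFT JOIN `trips c` on rid: each of those 6 rows is kept; rows whose b.rid has no match in c get NULL for c's columns.

(BQ, 290); (EZ, 136); (JV, 290); (NU, 136); (OC, NULL); (TH, 290)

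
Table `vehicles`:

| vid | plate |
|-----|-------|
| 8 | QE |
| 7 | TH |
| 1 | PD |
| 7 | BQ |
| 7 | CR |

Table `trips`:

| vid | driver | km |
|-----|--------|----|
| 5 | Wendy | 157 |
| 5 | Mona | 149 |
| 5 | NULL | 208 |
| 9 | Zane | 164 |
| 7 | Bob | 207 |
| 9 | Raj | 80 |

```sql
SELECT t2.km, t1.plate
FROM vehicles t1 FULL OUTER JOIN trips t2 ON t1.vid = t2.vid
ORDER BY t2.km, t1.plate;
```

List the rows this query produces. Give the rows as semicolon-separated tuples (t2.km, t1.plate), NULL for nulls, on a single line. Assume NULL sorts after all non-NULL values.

(80, NULL); (149, NULL); (157, NULL); (164, NULL); (207, BQ); (207, CR); (207, TH); (208, NULL); (NULL, PD); (NULL, QE)

FULL OUTER JOIN keeps every row from both sides; unmatched rows get NULL for the other side's columns.
Matching on t1.vid = t2.vid.
- t1 row (vid=8): no match → kept, t2 columns NULL.
- t1 row (vid=7): matches 1 t2 row(s) → 1 output row(s).
- t1 row (vid=1): no match → kept, t2 columns NULL.
- t1 row (vid=7): matches 1 t2 row(s) → 1 output row(s).
- t1 row (vid=7): matches 1 t2 row(s) → 1 output row(s).
- plus 5 unmatched t2 row(s), each kept with NULL t1 columns.
After projecting and ordering:
t2.km | t1.plate
80 | NULL
149 | NULL
157 | NULL
164 | NULL
207 | BQ
207 | CR
207 | TH
208 | NULL
NULL | PD
NULL | QE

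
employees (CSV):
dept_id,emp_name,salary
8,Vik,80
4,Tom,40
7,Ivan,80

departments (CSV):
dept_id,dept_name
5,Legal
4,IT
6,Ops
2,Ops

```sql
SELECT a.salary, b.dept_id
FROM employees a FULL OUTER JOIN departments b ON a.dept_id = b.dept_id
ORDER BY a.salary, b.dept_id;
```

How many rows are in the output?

FULL OUTER JOIN keeps every row from both sides; unmatched rows get NULL for the other side's columns.
Matching on a.dept_id = b.dept_id.
Matched pairs: 1; unmatched a rows kept: 2; unmatched b rows kept: 3.
Total: 1 matched + 5 padded = 6 rows.

6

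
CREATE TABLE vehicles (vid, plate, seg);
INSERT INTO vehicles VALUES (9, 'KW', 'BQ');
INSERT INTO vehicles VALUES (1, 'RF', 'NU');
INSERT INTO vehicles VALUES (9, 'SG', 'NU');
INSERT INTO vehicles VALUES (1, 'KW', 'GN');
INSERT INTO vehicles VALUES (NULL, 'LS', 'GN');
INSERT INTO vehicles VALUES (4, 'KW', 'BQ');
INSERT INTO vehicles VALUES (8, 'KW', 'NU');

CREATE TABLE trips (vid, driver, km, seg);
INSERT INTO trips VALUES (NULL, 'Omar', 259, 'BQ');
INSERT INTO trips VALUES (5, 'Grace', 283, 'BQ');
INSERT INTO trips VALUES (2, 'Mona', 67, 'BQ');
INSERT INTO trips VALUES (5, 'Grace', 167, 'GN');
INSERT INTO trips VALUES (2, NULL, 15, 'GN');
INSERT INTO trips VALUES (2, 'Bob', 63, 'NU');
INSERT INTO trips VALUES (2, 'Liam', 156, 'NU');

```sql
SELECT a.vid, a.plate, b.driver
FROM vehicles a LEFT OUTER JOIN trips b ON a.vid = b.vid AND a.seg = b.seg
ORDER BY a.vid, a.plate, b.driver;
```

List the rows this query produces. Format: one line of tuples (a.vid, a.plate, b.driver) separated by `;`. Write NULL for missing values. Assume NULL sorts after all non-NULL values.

LEFT JOIN keeps every row from `vehicles`; unmatched rows get NULL for `trips`'s columns.
Matching on a.vid = b.vid AND a.seg = b.seg. A NULL in a compared column never satisfies the condition.
Matched pairs: 0; unmatched a rows kept: 7.

(1, KW, NULL); (1, RF, NULL); (4, KW, NULL); (8, KW, NULL); (9, KW, NULL); (9, SG, NULL); (NULL, LS, NULL)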